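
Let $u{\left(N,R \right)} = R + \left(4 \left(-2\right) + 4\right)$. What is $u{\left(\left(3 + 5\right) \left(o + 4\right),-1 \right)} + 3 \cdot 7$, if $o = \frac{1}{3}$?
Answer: $16$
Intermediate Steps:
$o = \frac{1}{3} \approx 0.33333$
$u{\left(N,R \right)} = -4 + R$ ($u{\left(N,R \right)} = R + \left(-8 + 4\right) = R - 4 = -4 + R$)
$u{\left(\left(3 + 5\right) \left(o + 4\right),-1 \right)} + 3 \cdot 7 = \left(-4 - 1\right) + 3 \cdot 7 = -5 + 21 = 16$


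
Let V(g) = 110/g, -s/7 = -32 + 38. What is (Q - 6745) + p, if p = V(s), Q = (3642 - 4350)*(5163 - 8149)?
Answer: 44254148/21 ≈ 2.1073e+6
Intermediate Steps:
s = -42 (s = -7*(-32 + 38) = -7*6 = -42)
Q = 2114088 (Q = -708*(-2986) = 2114088)
p = -55/21 (p = 110/(-42) = 110*(-1/42) = -55/21 ≈ -2.6190)
(Q - 6745) + p = (2114088 - 6745) - 55/21 = 2107343 - 55/21 = 44254148/21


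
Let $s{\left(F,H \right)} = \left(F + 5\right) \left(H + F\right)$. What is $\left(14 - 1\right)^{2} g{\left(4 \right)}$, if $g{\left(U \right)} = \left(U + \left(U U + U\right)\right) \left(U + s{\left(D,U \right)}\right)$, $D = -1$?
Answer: $64896$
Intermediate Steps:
$s{\left(F,H \right)} = \left(5 + F\right) \left(F + H\right)$
$g{\left(U \right)} = \left(-4 + 5 U\right) \left(U^{2} + 2 U\right)$ ($g{\left(U \right)} = \left(U + \left(U U + U\right)\right) \left(U + \left(\left(-1\right)^{2} + 5 \left(-1\right) + 5 U - U\right)\right) = \left(U + \left(U^{2} + U\right)\right) \left(U + \left(1 - 5 + 5 U - U\right)\right) = \left(U + \left(U + U^{2}\right)\right) \left(U + \left(-4 + 4 U\right)\right) = \left(U^{2} + 2 U\right) \left(-4 + 5 U\right) = \left(-4 + 5 U\right) \left(U^{2} + 2 U\right)$)
$\left(14 - 1\right)^{2} g{\left(4 \right)} = \left(14 - 1\right)^{2} \cdot 4 \left(-8 + 5 \cdot 4^{2} + 6 \cdot 4\right) = 13^{2} \cdot 4 \left(-8 + 5 \cdot 16 + 24\right) = 169 \cdot 4 \left(-8 + 80 + 24\right) = 169 \cdot 4 \cdot 96 = 169 \cdot 384 = 64896$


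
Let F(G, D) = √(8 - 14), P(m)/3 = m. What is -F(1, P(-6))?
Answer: -I*√6 ≈ -2.4495*I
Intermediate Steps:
P(m) = 3*m
F(G, D) = I*√6 (F(G, D) = √(-6) = I*√6)
-F(1, P(-6)) = -I*√6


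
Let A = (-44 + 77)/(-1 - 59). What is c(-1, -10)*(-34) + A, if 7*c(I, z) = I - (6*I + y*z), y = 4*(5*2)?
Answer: -275477/140 ≈ -1967.7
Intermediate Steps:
y = 40 (y = 4*10 = 40)
A = -11/20 (A = 33/(-60) = 33*(-1/60) = -11/20 ≈ -0.55000)
c(I, z) = -40*z/7 - 5*I/7 (c(I, z) = (I - (6*I + 40*z))/7 = (I + (-40*z - 6*I))/7 = (-40*z - 5*I)/7 = -40*z/7 - 5*I/7)
c(-1, -10)*(-34) + A = (-40/7*(-10) - 5/7*(-1))*(-34) - 11/20 = (400/7 + 5/7)*(-34) - 11/20 = (405/7)*(-34) - 11/20 = -13770/7 - 11/20 = -275477/140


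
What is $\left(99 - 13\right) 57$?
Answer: $4902$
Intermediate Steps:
$\left(99 - 13\right) 57 = 86 \cdot 57 = 4902$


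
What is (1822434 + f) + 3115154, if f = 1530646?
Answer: 6468234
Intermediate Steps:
(1822434 + f) + 3115154 = (1822434 + 1530646) + 3115154 = 3353080 + 3115154 = 6468234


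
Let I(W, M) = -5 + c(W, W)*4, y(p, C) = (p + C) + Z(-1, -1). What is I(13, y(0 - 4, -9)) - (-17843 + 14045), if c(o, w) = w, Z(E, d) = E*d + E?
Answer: 3845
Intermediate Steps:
Z(E, d) = E + E*d
y(p, C) = C + p (y(p, C) = (p + C) - (1 - 1) = (C + p) - 1*0 = (C + p) + 0 = C + p)
I(W, M) = -5 + 4*W (I(W, M) = -5 + W*4 = -5 + 4*W)
I(13, y(0 - 4, -9)) - (-17843 + 14045) = (-5 + 4*13) - (-17843 + 14045) = (-5 + 52) - 1*(-3798) = 47 + 3798 = 3845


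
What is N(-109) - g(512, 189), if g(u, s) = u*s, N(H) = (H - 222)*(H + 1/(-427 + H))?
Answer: -32528973/536 ≈ -60688.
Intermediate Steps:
N(H) = (-222 + H)*(H + 1/(-427 + H))
g(u, s) = s*u
N(-109) - g(512, 189) = (-222 + (-109)³ - 649*(-109)² + 94795*(-109))/(-427 - 109) - 189*512 = (-222 - 1295029 - 649*11881 - 10332655)/(-536) - 1*96768 = -(-222 - 1295029 - 7710769 - 10332655)/536 - 96768 = -1/536*(-19338675) - 96768 = 19338675/536 - 96768 = -32528973/536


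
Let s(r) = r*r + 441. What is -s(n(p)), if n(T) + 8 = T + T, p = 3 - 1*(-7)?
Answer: -585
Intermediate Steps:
p = 10 (p = 3 + 7 = 10)
n(T) = -8 + 2*T (n(T) = -8 + (T + T) = -8 + 2*T)
s(r) = 441 + r² (s(r) = r² + 441 = 441 + r²)
-s(n(p)) = -(441 + (-8 + 2*10)²) = -(441 + (-8 + 20)²) = -(441 + 12²) = -(441 + 144) = -1*585 = -585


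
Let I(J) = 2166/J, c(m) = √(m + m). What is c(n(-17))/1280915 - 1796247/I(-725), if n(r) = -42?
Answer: 434093025/722 + 2*I*√21/1280915 ≈ 6.0124e+5 + 7.1552e-6*I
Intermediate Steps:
c(m) = √2*√m (c(m) = √(2*m) = √2*√m)
c(n(-17))/1280915 - 1796247/I(-725) = (√2*√(-42))/1280915 - 1796247/(2166/(-725)) = (√2*(I*√42))*(1/1280915) - 1796247/(2166*(-1/725)) = (2*I*√21)*(1/1280915) - 1796247/(-2166/725) = 2*I*√21/1280915 - 1796247*(-725/2166) = 2*I*√21/1280915 + 434093025/722 = 434093025/722 + 2*I*√21/1280915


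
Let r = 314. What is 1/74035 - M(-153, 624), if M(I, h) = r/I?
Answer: 1367479/666315 ≈ 2.0523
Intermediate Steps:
M(I, h) = 314/I
1/74035 - M(-153, 624) = 1/74035 - 314/(-153) = 1/74035 - 314*(-1)/153 = 1/74035 - 1*(-314/153) = 1/74035 + 314/153 = 1367479/666315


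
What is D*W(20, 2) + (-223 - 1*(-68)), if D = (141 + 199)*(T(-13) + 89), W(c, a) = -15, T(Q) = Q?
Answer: -387755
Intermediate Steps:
D = 25840 (D = (141 + 199)*(-13 + 89) = 340*76 = 25840)
D*W(20, 2) + (-223 - 1*(-68)) = 25840*(-15) + (-223 - 1*(-68)) = -387600 + (-223 + 68) = -387600 - 155 = -387755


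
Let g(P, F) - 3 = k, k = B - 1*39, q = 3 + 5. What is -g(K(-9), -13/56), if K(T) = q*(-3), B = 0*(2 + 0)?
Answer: 36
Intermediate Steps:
q = 8
B = 0 (B = 0*2 = 0)
K(T) = -24 (K(T) = 8*(-3) = -24)
k = -39 (k = 0 - 1*39 = 0 - 39 = -39)
g(P, F) = -36 (g(P, F) = 3 - 39 = -36)
-g(K(-9), -13/56) = -1*(-36) = 36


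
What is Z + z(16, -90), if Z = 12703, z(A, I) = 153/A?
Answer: 203401/16 ≈ 12713.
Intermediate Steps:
Z + z(16, -90) = 12703 + 153/16 = 203401/16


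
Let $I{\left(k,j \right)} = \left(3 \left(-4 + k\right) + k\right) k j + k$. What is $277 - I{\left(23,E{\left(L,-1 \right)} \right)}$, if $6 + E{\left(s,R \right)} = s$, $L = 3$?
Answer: $5774$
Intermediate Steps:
$E{\left(s,R \right)} = -6 + s$
$I{\left(k,j \right)} = k + j k \left(-12 + 4 k\right)$ ($I{\left(k,j \right)} = \left(\left(-12 + 3 k\right) + k\right) k j + k = \left(-12 + 4 k\right) k j + k = k \left(-12 + 4 k\right) j + k = j k \left(-12 + 4 k\right) + k = k + j k \left(-12 + 4 k\right)$)
$277 - I{\left(23,E{\left(L,-1 \right)} \right)} = 277 - 23 \left(1 - 12 \left(-6 + 3\right) + 4 \left(-6 + 3\right) 23\right) = 277 - 23 \left(1 - -36 + 4 \left(-3\right) 23\right) = 277 - 23 \left(1 + 36 - 276\right) = 277 - 23 \left(-239\right) = 277 - -5497 = 277 + 5497 = 5774$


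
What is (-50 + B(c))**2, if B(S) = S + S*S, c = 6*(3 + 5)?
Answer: 5299204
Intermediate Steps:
c = 48 (c = 6*8 = 48)
B(S) = S + S**2
(-50 + B(c))**2 = (-50 + 48*(1 + 48))**2 = (-50 + 48*49)**2 = (-50 + 2352)**2 = 2302**2 = 5299204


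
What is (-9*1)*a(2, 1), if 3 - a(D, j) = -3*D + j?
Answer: -72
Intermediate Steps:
a(D, j) = 3 - j + 3*D (a(D, j) = 3 - (-3*D + j) = 3 - (j - 3*D) = 3 + (-j + 3*D) = 3 - j + 3*D)
(-9*1)*a(2, 1) = (-9*1)*(3 - 1*1 + 3*2) = -9*(3 - 1 + 6) = -9*8 = -72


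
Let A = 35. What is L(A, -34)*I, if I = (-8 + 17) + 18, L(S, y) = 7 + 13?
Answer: 540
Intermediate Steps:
L(S, y) = 20
I = 27 (I = 9 + 18 = 27)
L(A, -34)*I = 20*27 = 540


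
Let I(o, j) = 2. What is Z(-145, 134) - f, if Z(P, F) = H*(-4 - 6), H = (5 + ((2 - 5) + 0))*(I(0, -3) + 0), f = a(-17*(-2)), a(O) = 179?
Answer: -219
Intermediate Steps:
f = 179
H = 4 (H = (5 + ((2 - 5) + 0))*(2 + 0) = (5 + (-3 + 0))*2 = (5 - 3)*2 = 2*2 = 4)
Z(P, F) = -40 (Z(P, F) = 4*(-4 - 6) = 4*(-10) = -40)
Z(-145, 134) - f = -40 - 1*179 = -40 - 179 = -219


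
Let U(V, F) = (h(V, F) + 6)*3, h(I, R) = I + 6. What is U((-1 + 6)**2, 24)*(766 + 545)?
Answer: 145521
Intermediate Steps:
h(I, R) = 6 + I
U(V, F) = 36 + 3*V (U(V, F) = ((6 + V) + 6)*3 = (12 + V)*3 = 36 + 3*V)
U((-1 + 6)**2, 24)*(766 + 545) = (36 + 3*(-1 + 6)**2)*(766 + 545) = (36 + 3*5**2)*1311 = (36 + 3*25)*1311 = (36 + 75)*1311 = 111*1311 = 145521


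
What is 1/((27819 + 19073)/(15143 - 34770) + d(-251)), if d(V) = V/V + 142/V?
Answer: -259283/506871 ≈ -0.51154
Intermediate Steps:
d(V) = 1 + 142/V
1/((27819 + 19073)/(15143 - 34770) + d(-251)) = 1/((27819 + 19073)/(15143 - 34770) + (142 - 251)/(-251)) = 1/(46892/(-19627) - 1/251*(-109)) = 1/(46892*(-1/19627) + 109/251) = 1/(-2468/1033 + 109/251) = 1/(-506871/259283) = -259283/506871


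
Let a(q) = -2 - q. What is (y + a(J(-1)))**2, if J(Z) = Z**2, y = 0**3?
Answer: 9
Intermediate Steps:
y = 0
(y + a(J(-1)))**2 = (0 + (-2 - 1*(-1)**2))**2 = (0 + (-2 - 1*1))**2 = (0 + (-2 - 1))**2 = (0 - 3)**2 = (-3)**2 = 9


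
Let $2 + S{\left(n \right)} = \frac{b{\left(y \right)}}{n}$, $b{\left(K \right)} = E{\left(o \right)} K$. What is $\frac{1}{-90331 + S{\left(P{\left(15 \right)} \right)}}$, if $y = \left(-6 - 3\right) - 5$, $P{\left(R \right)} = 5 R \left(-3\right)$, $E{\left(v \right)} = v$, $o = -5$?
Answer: $- \frac{45}{4064999} \approx -1.107 \cdot 10^{-5}$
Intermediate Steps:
$P{\left(R \right)} = - 15 R$
$y = -14$ ($y = -9 - 5 = -14$)
$b{\left(K \right)} = - 5 K$
$S{\left(n \right)} = -2 + \frac{70}{n}$ ($S{\left(n \right)} = -2 + \frac{\left(-5\right) \left(-14\right)}{n} = -2 + \frac{70}{n}$)
$\frac{1}{-90331 + S{\left(P{\left(15 \right)} \right)}} = \frac{1}{-90331 - \left(2 - \frac{70}{\left(-15\right) 15}\right)} = \frac{1}{-90331 - \left(2 - \frac{70}{-225}\right)} = \frac{1}{-90331 + \left(-2 + 70 \left(- \frac{1}{225}\right)\right)} = \frac{1}{-90331 - \frac{104}{45}} = \frac{1}{- \frac{4064999}{45}} = - \frac{45}{4064999}$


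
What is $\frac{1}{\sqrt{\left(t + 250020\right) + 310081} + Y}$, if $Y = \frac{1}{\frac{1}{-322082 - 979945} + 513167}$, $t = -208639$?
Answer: $- \frac{289986277062077572}{52301547993335738988449889613} + \frac{446434163522677326882064 \sqrt{351462}}{156904643980007216965349668839} \approx 0.0016868$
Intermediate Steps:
$Y = \frac{1302027}{668157289508}$ ($Y = \frac{1}{\frac{1}{-1302027} + 513167} = \frac{1}{- \frac{1}{1302027} + 513167} = \frac{1}{\frac{668157289508}{1302027}} = \frac{1302027}{668157289508} \approx 1.9487 \cdot 10^{-6}$)
$\frac{1}{\sqrt{\left(t + 250020\right) + 310081} + Y} = \frac{1}{\sqrt{\left(-208639 + 250020\right) + 310081} + \frac{1302027}{668157289508}} = \frac{1}{\sqrt{41381 + 310081} + \frac{1302027}{668157289508}} = \frac{1}{\sqrt{351462} + \frac{1302027}{668157289508}} = \frac{1}{\frac{1302027}{668157289508} + \sqrt{351462}}$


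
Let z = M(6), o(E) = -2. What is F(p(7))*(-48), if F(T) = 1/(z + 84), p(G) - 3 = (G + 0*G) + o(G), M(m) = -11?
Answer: -48/73 ≈ -0.65753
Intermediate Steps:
z = -11
p(G) = 1 + G (p(G) = 3 + ((G + 0*G) - 2) = 3 + ((G + 0) - 2) = 3 + (G - 2) = 3 + (-2 + G) = 1 + G)
F(T) = 1/73 (F(T) = 1/(-11 + 84) = 1/73)
F(p(7))*(-48) = (1/73)*(-48) = -48/73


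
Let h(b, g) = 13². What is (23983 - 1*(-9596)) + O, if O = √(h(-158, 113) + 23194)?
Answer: 33579 + √23363 ≈ 33732.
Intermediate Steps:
h(b, g) = 169
O = √23363 (O = √(169 + 23194) = √23363 ≈ 152.85)
(23983 - 1*(-9596)) + O = (23983 - 1*(-9596)) + √23363 = (23983 + 9596) + √23363 = 33579 + √23363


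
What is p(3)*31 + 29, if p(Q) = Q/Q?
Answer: 60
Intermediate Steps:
p(Q) = 1
p(3)*31 + 29 = 1*31 + 29 = 31 + 29 = 60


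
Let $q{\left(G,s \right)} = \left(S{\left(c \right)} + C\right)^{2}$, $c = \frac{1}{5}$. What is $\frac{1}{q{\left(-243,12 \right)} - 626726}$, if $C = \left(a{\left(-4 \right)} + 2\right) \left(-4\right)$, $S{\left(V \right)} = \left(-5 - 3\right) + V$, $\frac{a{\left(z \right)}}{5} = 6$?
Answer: $- \frac{25}{15207109} \approx -1.644 \cdot 10^{-6}$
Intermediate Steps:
$c = \frac{1}{5} \approx 0.2$
$a{\left(z \right)} = 30$ ($a{\left(z \right)} = 5 \cdot 6 = 30$)
$S{\left(V \right)} = -8 + V$
$C = -128$ ($C = \left(30 + 2\right) \left(-4\right) = 32 \left(-4\right) = -128$)
$q{\left(G,s \right)} = \frac{461041}{25}$ ($q{\left(G,s \right)} = \left(\left(-8 + \frac{1}{5}\right) - 128\right)^{2} = \left(- \frac{39}{5} - 128\right)^{2} = \left(- \frac{679}{5}\right)^{2} = \frac{461041}{25}$)
$\frac{1}{q{\left(-243,12 \right)} - 626726} = \frac{1}{\frac{461041}{25} - 626726} = \frac{1}{- \frac{15207109}{25}} = - \frac{25}{15207109}$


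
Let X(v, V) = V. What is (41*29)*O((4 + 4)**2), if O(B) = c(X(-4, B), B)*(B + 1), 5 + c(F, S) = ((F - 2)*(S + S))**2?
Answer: 4867416332935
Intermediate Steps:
c(F, S) = -5 + 4*S**2*(-2 + F)**2 (c(F, S) = -5 + ((F - 2)*(S + S))**2 = -5 + ((-2 + F)*(2*S))**2 = -5 + (2*S*(-2 + F))**2 = -5 + 4*S**2*(-2 + F)**2)
O(B) = (1 + B)*(-5 + 4*B**2*(-2 + B)**2) (O(B) = (-5 + 4*B**2*(-2 + B)**2)*(B + 1) = (-5 + 4*B**2*(-2 + B)**2)*(1 + B) = (1 + B)*(-5 + 4*B**2*(-2 + B)**2))
(41*29)*O((4 + 4)**2) = (41*29)*((1 + (4 + 4)**2)*(-5 + 4*((4 + 4)**2)**2*(-2 + (4 + 4)**2)**2)) = 1189*((1 + 8**2)*(-5 + 4*(8**2)**2*(-2 + 8**2)**2)) = 1189*((1 + 64)*(-5 + 4*64**2*(-2 + 64)**2)) = 1189*(65*(-5 + 4*4096*62**2)) = 1189*(65*(-5 + 4*4096*3844)) = 1189*(65*(-5 + 62980096)) = 1189*(65*62980091) = 1189*4093705915 = 4867416332935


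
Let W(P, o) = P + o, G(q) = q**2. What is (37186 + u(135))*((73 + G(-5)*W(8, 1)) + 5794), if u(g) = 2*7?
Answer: 226622400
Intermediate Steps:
u(g) = 14
(37186 + u(135))*((73 + G(-5)*W(8, 1)) + 5794) = (37186 + 14)*((73 + (-5)**2*(8 + 1)) + 5794) = 37200*((73 + 25*9) + 5794) = 37200*((73 + 225) + 5794) = 37200*(298 + 5794) = 37200*6092 = 226622400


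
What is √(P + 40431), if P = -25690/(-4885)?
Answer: 5*√1543903273/977 ≈ 201.09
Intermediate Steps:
P = 5138/977 (P = -25690*(-1/4885) = 5138/977 ≈ 5.2590)
√(P + 40431) = √(5138/977 + 40431) = √(39506225/977) = 5*√1543903273/977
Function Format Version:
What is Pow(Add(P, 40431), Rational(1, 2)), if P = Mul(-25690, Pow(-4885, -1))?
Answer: Mul(Rational(5, 977), Pow(1543903273, Rational(1, 2))) ≈ 201.09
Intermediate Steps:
P = Rational(5138, 977) (P = Mul(-25690, Rational(-1, 4885)) = Rational(5138, 977) ≈ 5.2590)
Pow(Add(P, 40431), Rational(1, 2)) = Pow(Add(Rational(5138, 977), 40431), Rational(1, 2)) = Pow(Rational(39506225, 977), Rational(1, 2)) = Mul(Rational(5, 977), Pow(1543903273, Rational(1, 2)))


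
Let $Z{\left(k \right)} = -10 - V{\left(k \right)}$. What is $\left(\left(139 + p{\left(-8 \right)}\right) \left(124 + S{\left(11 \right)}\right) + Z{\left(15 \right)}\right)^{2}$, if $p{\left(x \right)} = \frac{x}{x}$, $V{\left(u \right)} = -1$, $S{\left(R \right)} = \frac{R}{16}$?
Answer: $\frac{4870504521}{16} \approx 3.0441 \cdot 10^{8}$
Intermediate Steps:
$S{\left(R \right)} = \frac{R}{16}$ ($S{\left(R \right)} = R \frac{1}{16} = \frac{R}{16}$)
$p{\left(x \right)} = 1$
$Z{\left(k \right)} = -9$ ($Z{\left(k \right)} = -10 - -1 = -10 + 1 = -9$)
$\left(\left(139 + p{\left(-8 \right)}\right) \left(124 + S{\left(11 \right)}\right) + Z{\left(15 \right)}\right)^{2} = \left(\left(139 + 1\right) \left(124 + \frac{1}{16} \cdot 11\right) - 9\right)^{2} = \left(140 \left(124 + \frac{11}{16}\right) - 9\right)^{2} = \left(140 \cdot \frac{1995}{16} - 9\right)^{2} = \left(\frac{69825}{4} - 9\right)^{2} = \left(\frac{69789}{4}\right)^{2} = \frac{4870504521}{16}$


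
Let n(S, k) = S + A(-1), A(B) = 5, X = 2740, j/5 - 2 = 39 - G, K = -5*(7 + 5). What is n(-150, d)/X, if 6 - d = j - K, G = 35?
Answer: -29/548 ≈ -0.052920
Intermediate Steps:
K = -60 (K = -5*12 = -60)
j = 30 (j = 10 + 5*(39 - 1*35) = 10 + 5*(39 - 35) = 10 + 5*4 = 10 + 20 = 30)
d = -84 (d = 6 - (30 - 1*(-60)) = 6 - (30 + 60) = 6 - 1*90 = 6 - 90 = -84)
n(S, k) = 5 + S (n(S, k) = S + 5 = 5 + S)
n(-150, d)/X = (5 - 150)/2740 = -145*1/2740 = -29/548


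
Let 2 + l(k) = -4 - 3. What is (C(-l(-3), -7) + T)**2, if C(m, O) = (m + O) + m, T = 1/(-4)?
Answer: 1849/16 ≈ 115.56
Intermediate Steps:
l(k) = -9 (l(k) = -2 + (-4 - 3) = -2 - 7 = -9)
T = -1/4 ≈ -0.25000
C(m, O) = O + 2*m (C(m, O) = (O + m) + m = O + 2*m)
(C(-l(-3), -7) + T)**2 = ((-7 + 2*(-1*(-9))) - 1/4)**2 = ((-7 + 2*9) - 1/4)**2 = ((-7 + 18) - 1/4)**2 = (11 - 1/4)**2 = (43/4)**2 = 1849/16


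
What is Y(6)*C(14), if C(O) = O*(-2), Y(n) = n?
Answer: -168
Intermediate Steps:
C(O) = -2*O
Y(6)*C(14) = 6*(-2*14) = 6*(-28) = -168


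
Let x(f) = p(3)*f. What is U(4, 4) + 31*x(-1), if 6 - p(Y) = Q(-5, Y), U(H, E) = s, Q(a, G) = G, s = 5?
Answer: -88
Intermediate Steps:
U(H, E) = 5
p(Y) = 6 - Y
x(f) = 3*f (x(f) = (6 - 1*3)*f = (6 - 3)*f = 3*f)
U(4, 4) + 31*x(-1) = 5 + 31*(3*(-1)) = 5 + 31*(-3) = 5 - 93 = -88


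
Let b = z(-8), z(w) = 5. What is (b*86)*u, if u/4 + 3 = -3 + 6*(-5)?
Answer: -61920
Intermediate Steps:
u = -144 (u = -12 + 4*(-3 + 6*(-5)) = -12 + 4*(-3 - 30) = -12 + 4*(-33) = -12 - 132 = -144)
b = 5
(b*86)*u = (5*86)*(-144) = 430*(-144) = -61920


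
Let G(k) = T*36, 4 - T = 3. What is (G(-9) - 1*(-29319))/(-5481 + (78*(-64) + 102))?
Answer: -9785/3457 ≈ -2.8305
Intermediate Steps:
T = 1 (T = 4 - 1*3 = 4 - 3 = 1)
G(k) = 36 (G(k) = 1*36 = 36)
(G(-9) - 1*(-29319))/(-5481 + (78*(-64) + 102)) = (36 - 1*(-29319))/(-5481 + (78*(-64) + 102)) = (36 + 29319)/(-5481 + (-4992 + 102)) = 29355/(-5481 - 4890) = 29355/(-10371) = 29355*(-1/10371) = -9785/3457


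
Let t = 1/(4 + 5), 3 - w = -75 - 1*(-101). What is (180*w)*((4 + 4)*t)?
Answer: -3680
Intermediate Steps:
w = -23 (w = 3 - (-75 - 1*(-101)) = 3 - (-75 + 101) = 3 - 1*26 = 3 - 26 = -23)
t = ⅑ (t = 1/9 = ⅑ ≈ 0.11111)
(180*w)*((4 + 4)*t) = (180*(-23))*((4 + 4)*(⅑)) = -33120/9 = -4140*8/9 = -3680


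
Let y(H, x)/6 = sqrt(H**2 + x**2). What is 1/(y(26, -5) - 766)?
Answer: -383/280760 - 3*sqrt(701)/280760 ≈ -0.0016471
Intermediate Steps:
y(H, x) = 6*sqrt(H**2 + x**2)
1/(y(26, -5) - 766) = 1/(6*sqrt(26**2 + (-5)**2) - 766) = 1/(6*sqrt(676 + 25) - 766) = 1/(6*sqrt(701) - 766) = 1/(-766 + 6*sqrt(701))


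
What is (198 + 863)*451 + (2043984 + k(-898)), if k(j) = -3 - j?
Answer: 2523390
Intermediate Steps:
(198 + 863)*451 + (2043984 + k(-898)) = (198 + 863)*451 + (2043984 + (-3 - 1*(-898))) = 1061*451 + (2043984 + (-3 + 898)) = 478511 + (2043984 + 895) = 478511 + 2044879 = 2523390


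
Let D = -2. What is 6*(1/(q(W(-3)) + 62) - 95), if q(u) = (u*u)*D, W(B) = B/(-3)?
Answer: -5699/10 ≈ -569.90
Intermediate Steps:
W(B) = -B/3 (W(B) = B*(-⅓) = -B/3)
q(u) = -2*u² (q(u) = (u*u)*(-2) = u²*(-2) = -2*u²)
6*(1/(q(W(-3)) + 62) - 95) = 6*(1/(-2*(-⅓*(-3))² + 62) - 95) = 6*(1/(-2*1² + 62) - 95) = 6*(1/(-2*1 + 62) - 95) = 6*(1/(-2 + 62) - 95) = 6*(1/60 - 95) = 6*(-5699/60) = -5699/10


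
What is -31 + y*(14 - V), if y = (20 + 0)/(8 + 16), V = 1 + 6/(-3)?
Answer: -37/2 ≈ -18.500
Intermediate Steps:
V = -1 (V = 1 - ⅓*6 = 1 - 2 = -1)
y = ⅚ (y = 20/24 = 20*(1/24) = ⅚ ≈ 0.83333)
-31 + y*(14 - V) = -31 + 5*(14 - 1*(-1))/6 = -31 + 5*(14 + 1)/6 = -31 + (⅚)*15 = -31 + 25/2 = -37/2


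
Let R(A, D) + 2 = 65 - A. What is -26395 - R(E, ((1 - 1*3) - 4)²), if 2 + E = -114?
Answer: -26574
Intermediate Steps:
E = -116 (E = -2 - 114 = -116)
R(A, D) = 63 - A (R(A, D) = -2 + (65 - A) = 63 - A)
-26395 - R(E, ((1 - 1*3) - 4)²) = -26395 - (63 - 1*(-116)) = -26395 - (63 + 116) = -26395 - 1*179 = -26395 - 179 = -26574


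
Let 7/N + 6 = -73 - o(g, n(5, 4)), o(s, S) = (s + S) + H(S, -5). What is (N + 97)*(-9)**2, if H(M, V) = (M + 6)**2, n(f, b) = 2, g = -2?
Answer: 1122984/143 ≈ 7853.0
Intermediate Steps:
H(M, V) = (6 + M)**2
o(s, S) = S + s + (6 + S)**2 (o(s, S) = (s + S) + (6 + S)**2 = (S + s) + (6 + S)**2 = S + s + (6 + S)**2)
N = -7/143 (N = 7/(-6 + (-73 - (2 - 2 + (6 + 2)**2))) = 7/(-6 + (-73 - (2 - 2 + 8**2))) = 7/(-6 + (-73 - (2 - 2 + 64))) = 7/(-6 + (-73 - 1*64)) = 7/(-6 + (-73 - 64)) = 7/(-6 - 137) = 7/(-143) = 7*(-1/143) = -7/143 ≈ -0.048951)
(N + 97)*(-9)**2 = (-7/143 + 97)*(-9)**2 = (13864/143)*81 = 1122984/143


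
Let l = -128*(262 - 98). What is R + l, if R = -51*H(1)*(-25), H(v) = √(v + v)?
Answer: -20992 + 1275*√2 ≈ -19189.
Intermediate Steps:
H(v) = √2*√v (H(v) = √(2*v) = √2*√v)
R = 1275*√2 (R = -51*√2*√1*(-25) = -51*√2*(-25) = 1275*√2 ≈ 1803.1)
l = -20992 (l = -128*164 = -20992)
R + l = 1275*√2 - 20992 = -20992 + 1275*√2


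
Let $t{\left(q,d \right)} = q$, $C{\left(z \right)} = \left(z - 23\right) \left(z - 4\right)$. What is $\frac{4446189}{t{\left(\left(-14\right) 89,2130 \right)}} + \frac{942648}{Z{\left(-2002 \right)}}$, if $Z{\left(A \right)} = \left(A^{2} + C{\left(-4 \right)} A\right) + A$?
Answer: $- \frac{54039432263}{15145130} \approx -3568.1$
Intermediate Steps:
$C{\left(z \right)} = \left(-23 + z\right) \left(-4 + z\right)$
$Z{\left(A \right)} = A^{2} + 217 A$ ($Z{\left(A \right)} = \left(A^{2} + \left(92 + \left(-4\right)^{2} - -108\right) A\right) + A = \left(A^{2} + \left(92 + 16 + 108\right) A\right) + A = \left(A^{2} + 216 A\right) + A = A^{2} + 217 A$)
$\frac{4446189}{t{\left(\left(-14\right) 89,2130 \right)}} + \frac{942648}{Z{\left(-2002 \right)}} = \frac{4446189}{\left(-14\right) 89} + \frac{942648}{\left(-2002\right) \left(217 - 2002\right)} = \frac{4446189}{-1246} + \frac{942648}{\left(-2002\right) \left(-1785\right)} = 4446189 \left(- \frac{1}{1246}\right) + \frac{942648}{3573570} = - \frac{4446189}{1246} + 942648 \cdot \frac{1}{3573570} = - \frac{4446189}{1246} + \frac{22444}{85085} = - \frac{54039432263}{15145130}$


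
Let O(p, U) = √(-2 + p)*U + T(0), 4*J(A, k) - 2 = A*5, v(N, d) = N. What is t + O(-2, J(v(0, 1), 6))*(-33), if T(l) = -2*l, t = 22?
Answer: 22 - 33*I ≈ 22.0 - 33.0*I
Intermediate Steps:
J(A, k) = ½ + 5*A/4 (J(A, k) = ½ + (A*5)/4 = ½ + (5*A)/4 = ½ + 5*A/4)
O(p, U) = U*√(-2 + p) (O(p, U) = √(-2 + p)*U - 2*0 = U*√(-2 + p) + 0 = U*√(-2 + p))
t + O(-2, J(v(0, 1), 6))*(-33) = 22 + ((½ + (5/4)*0)*√(-2 - 2))*(-33) = 22 + ((½ + 0)*√(-4))*(-33) = 22 + ((2*I)/2)*(-33) = 22 + I*(-33) = 22 - 33*I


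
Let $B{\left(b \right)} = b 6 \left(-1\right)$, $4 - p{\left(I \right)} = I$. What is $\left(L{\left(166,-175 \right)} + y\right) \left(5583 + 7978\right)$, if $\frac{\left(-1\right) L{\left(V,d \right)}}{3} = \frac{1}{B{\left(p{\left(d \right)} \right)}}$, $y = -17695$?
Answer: $- \frac{85906344849}{358} \approx -2.3996 \cdot 10^{8}$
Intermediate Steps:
$p{\left(I \right)} = 4 - I$
$B{\left(b \right)} = - 6 b$ ($B{\left(b \right)} = 6 b \left(-1\right) = - 6 b$)
$L{\left(V,d \right)} = - \frac{3}{-24 + 6 d}$ ($L{\left(V,d \right)} = - \frac{3}{\left(-6\right) \left(4 - d\right)} = - \frac{3}{-24 + 6 d}$)
$\left(L{\left(166,-175 \right)} + y\right) \left(5583 + 7978\right) = \left(- \frac{1}{-8 + 2 \left(-175\right)} - 17695\right) \left(5583 + 7978\right) = \left(- \frac{1}{-8 - 350} - 17695\right) 13561 = \left(- \frac{1}{-358} - 17695\right) 13561 = \left(\left(-1\right) \left(- \frac{1}{358}\right) - 17695\right) 13561 = \left(\frac{1}{358} - 17695\right) 13561 = \left(- \frac{6334809}{358}\right) 13561 = - \frac{85906344849}{358}$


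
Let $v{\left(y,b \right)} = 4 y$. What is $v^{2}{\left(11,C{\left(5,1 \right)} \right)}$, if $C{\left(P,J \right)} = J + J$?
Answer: $1936$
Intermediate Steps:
$C{\left(P,J \right)} = 2 J$
$v^{2}{\left(11,C{\left(5,1 \right)} \right)} = \left(4 \cdot 11\right)^{2} = 44^{2} = 1936$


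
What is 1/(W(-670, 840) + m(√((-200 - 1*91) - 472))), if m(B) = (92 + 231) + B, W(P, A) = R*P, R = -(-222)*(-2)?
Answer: 297803/88686627572 - I*√763/88686627572 ≈ 3.3579e-6 - 3.1146e-10*I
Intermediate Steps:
R = -444 (R = -74*6 = -444)
W(P, A) = -444*P
m(B) = 323 + B
1/(W(-670, 840) + m(√((-200 - 1*91) - 472))) = 1/(-444*(-670) + (323 + √((-200 - 1*91) - 472))) = 1/(297480 + (323 + √((-200 - 91) - 472))) = 1/(297480 + (323 + √(-291 - 472))) = 1/(297480 + (323 + √(-763))) = 1/(297480 + (323 + I*√763)) = 1/(297803 + I*√763)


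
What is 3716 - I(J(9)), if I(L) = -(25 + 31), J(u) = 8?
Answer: 3772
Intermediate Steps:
I(L) = -56 (I(L) = -1*56 = -56)
3716 - I(J(9)) = 3716 - 1*(-56) = 3716 + 56 = 3772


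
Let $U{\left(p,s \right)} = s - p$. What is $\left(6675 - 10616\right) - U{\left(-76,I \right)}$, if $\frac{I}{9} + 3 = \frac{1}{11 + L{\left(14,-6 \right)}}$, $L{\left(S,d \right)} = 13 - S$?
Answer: $- \frac{39909}{10} \approx -3990.9$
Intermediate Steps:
$I = - \frac{261}{10}$ ($I = -27 + \frac{9}{11 + \left(13 - 14\right)} = -27 + \frac{9}{11 - 1} = -27 + \frac{9}{10} = - \frac{261}{10} \approx -26.1$)
$\left(6675 - 10616\right) - U{\left(-76,I \right)} = \left(6675 - 10616\right) - \left(- \frac{261}{10} - -76\right) = -3941 - \left(- \frac{261}{10} + 76\right) = -3941 - \frac{499}{10} = - \frac{39909}{10}$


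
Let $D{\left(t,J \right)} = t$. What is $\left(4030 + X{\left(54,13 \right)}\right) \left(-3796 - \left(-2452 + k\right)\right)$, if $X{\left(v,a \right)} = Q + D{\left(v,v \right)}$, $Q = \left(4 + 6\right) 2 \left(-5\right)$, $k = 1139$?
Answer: $-9892272$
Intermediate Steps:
$Q = -100$ ($Q = 10 \left(-10\right) = -100$)
$X{\left(v,a \right)} = -100 + v$
$\left(4030 + X{\left(54,13 \right)}\right) \left(-3796 - \left(-2452 + k\right)\right) = \left(4030 + \left(-100 + 54\right)\right) \left(-3796 + \left(2452 - 1139\right)\right) = \left(4030 - 46\right) \left(-3796 + \left(2452 - 1139\right)\right) = 3984 \left(-3796 + 1313\right) = 3984 \left(-2483\right) = -9892272$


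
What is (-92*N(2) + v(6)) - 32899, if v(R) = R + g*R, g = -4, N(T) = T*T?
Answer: -33285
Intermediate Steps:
N(T) = T²
v(R) = -3*R (v(R) = R - 4*R = -3*R)
(-92*N(2) + v(6)) - 32899 = (-92*2² - 3*6) - 32899 = (-92*4 - 18) - 32899 = (-368 - 18) - 32899 = -386 - 32899 = -33285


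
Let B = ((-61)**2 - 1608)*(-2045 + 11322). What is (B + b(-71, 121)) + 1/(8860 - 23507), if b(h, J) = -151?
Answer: 287112691049/14647 ≈ 1.9602e+7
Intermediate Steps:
B = 19602301 (B = (3721 - 1608)*9277 = 2113*9277 = 19602301)
(B + b(-71, 121)) + 1/(8860 - 23507) = (19602301 - 151) + 1/(8860 - 23507) = 19602150 + 1/(-14647) = 19602150 - 1/14647 = 287112691049/14647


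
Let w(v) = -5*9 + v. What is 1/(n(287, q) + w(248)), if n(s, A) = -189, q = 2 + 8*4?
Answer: 1/14 ≈ 0.071429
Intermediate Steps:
w(v) = -45 + v
q = 34 (q = 2 + 32 = 34)
1/(n(287, q) + w(248)) = 1/(-189 + (-45 + 248)) = 1/(-189 + 203) = 1/14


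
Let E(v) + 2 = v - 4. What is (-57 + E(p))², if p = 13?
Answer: 2500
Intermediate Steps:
E(v) = -6 + v (E(v) = -2 + (v - 4) = -2 + (-4 + v) = -6 + v)
(-57 + E(p))² = (-57 + (-6 + 13))² = (-57 + 7)² = (-50)² = 2500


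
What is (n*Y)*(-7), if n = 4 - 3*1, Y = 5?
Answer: -35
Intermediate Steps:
n = 1 (n = 4 - 3 = 1)
(n*Y)*(-7) = (1*5)*(-7) = 5*(-7) = -35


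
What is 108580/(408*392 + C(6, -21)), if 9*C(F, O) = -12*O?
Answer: 27145/39991 ≈ 0.67878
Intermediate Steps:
C(F, O) = -4*O/3 (C(F, O) = (-12*O)/9 = -4*O/3)
108580/(408*392 + C(6, -21)) = 108580/(408*392 - 4/3*(-21)) = 108580/(159936 + 28) = 108580/159964 = 108580*(1/159964) = 27145/39991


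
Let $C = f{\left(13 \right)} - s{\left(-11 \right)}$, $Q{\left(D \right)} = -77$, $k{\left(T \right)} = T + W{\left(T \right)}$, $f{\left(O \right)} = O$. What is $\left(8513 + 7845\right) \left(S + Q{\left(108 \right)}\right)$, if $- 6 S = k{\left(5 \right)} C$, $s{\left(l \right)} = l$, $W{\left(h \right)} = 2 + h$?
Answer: $-2044750$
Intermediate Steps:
$k{\left(T \right)} = 2 + 2 T$ ($k{\left(T \right)} = T + \left(2 + T\right) = 2 + 2 T$)
$C = 24$ ($C = 13 - -11 = 13 + 11 = 24$)
$S = -48$ ($S = - \frac{\left(2 + 2 \cdot 5\right) 24}{6} = - \frac{\left(2 + 10\right) 24}{6} = - \frac{12 \cdot 24}{6} = \left(- \frac{1}{6}\right) 288 = -48$)
$\left(8513 + 7845\right) \left(S + Q{\left(108 \right)}\right) = \left(8513 + 7845\right) \left(-48 - 77\right) = 16358 \left(-125\right) = -2044750$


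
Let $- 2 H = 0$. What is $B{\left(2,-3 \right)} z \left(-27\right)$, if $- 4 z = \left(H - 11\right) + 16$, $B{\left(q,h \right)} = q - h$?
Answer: $\frac{675}{4} \approx 168.75$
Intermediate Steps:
$H = 0$ ($H = \left(- \frac{1}{2}\right) 0 = 0$)
$z = - \frac{5}{4}$ ($z = - \frac{\left(0 - 11\right) + 16}{4} = - \frac{-11 + 16}{4} = \left(- \frac{1}{4}\right) 5 = - \frac{5}{4} \approx -1.25$)
$B{\left(2,-3 \right)} z \left(-27\right) = \left(2 - -3\right) \left(- \frac{5}{4}\right) \left(-27\right) = \left(2 + 3\right) \left(- \frac{5}{4}\right) \left(-27\right) = 5 \left(- \frac{5}{4}\right) \left(-27\right) = \left(- \frac{25}{4}\right) \left(-27\right) = \frac{675}{4}$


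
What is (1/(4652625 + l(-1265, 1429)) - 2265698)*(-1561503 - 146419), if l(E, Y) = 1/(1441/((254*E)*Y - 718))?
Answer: 24166956621673691421250/6245279917 ≈ 3.8696e+12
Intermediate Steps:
l(E, Y) = -718/1441 + 254*E*Y/1441 (l(E, Y) = 1/(1441/(254*E*Y - 718)) = 1/(1441/(-718 + 254*E*Y)) = -718/1441 + 254*E*Y/1441)
(1/(4652625 + l(-1265, 1429)) - 2265698)*(-1561503 - 146419) = (1/(4652625 + (-718/1441 + (254/1441)*(-1265)*1429)) - 2265698)*(-1561503 - 146419) = (1/(4652625 + (-718/1441 - 41741090/131)) - 2265698)*(-1707922) = (1/(4652625 - 459152708/1441) - 2265698)*(-1707922) = (1/(6245279917/1441) - 2265698)*(-1707922) = (1441/6245279917 - 2265698)*(-1707922) = -14149918217385625/6245279917*(-1707922) = 24166956621673691421250/6245279917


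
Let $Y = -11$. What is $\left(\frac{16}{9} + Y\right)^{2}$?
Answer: $\frac{6889}{81} \approx 85.049$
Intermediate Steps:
$\left(\frac{16}{9} + Y\right)^{2} = \left(\frac{16}{9} - 11\right)^{2} = \left(- \frac{83}{9}\right)^{2} = \frac{6889}{81}$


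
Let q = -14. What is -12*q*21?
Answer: 3528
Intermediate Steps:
-12*q*21 = -12*(-14)*21 = 168*21 = 3528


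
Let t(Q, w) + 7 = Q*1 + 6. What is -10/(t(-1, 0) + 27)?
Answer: -⅖ ≈ -0.40000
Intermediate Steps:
t(Q, w) = -1 + Q (t(Q, w) = -7 + (Q*1 + 6) = -7 + (Q + 6) = -7 + (6 + Q) = -1 + Q)
-10/(t(-1, 0) + 27) = -10/((-1 - 1) + 27) = -10/(-2 + 27) = -10/25 = (1/25)*(-10) = -⅖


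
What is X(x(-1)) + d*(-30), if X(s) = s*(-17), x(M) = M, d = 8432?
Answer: -252943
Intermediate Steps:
X(s) = -17*s
X(x(-1)) + d*(-30) = -17*(-1) + 8432*(-30) = 17 - 252960 = -252943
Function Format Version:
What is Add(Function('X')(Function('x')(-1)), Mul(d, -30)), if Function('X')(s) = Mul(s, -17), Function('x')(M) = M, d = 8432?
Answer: -252943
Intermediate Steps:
Function('X')(s) = Mul(-17, s)
Add(Function('X')(Function('x')(-1)), Mul(d, -30)) = Add(Mul(-17, -1), Mul(8432, -30)) = Add(17, -252960) = -252943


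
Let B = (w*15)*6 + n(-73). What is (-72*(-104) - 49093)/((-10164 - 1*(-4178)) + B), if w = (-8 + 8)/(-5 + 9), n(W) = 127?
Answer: 41605/5859 ≈ 7.1010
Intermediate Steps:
w = 0 (w = 0/4 = 0*(¼) = 0)
B = 127 (B = (0*15)*6 + 127 = 0*6 + 127 = 0 + 127 = 127)
(-72*(-104) - 49093)/((-10164 - 1*(-4178)) + B) = (-72*(-104) - 49093)/((-10164 - 1*(-4178)) + 127) = (7488 - 49093)/((-10164 + 4178) + 127) = -41605/(-5986 + 127) = -41605/(-5859) = -41605*(-1/5859) = 41605/5859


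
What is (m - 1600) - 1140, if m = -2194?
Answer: -4934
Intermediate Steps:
(m - 1600) - 1140 = (-2194 - 1600) - 1140 = -3794 - 1140 = -4934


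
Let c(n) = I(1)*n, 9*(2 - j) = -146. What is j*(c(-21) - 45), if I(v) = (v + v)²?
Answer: -7052/3 ≈ -2350.7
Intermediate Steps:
j = 164/9 (j = 2 - ⅑*(-146) = 2 + 146/9 = 164/9 ≈ 18.222)
I(v) = 4*v² (I(v) = (2*v)² = 4*v²)
c(n) = 4*n (c(n) = (4*1²)*n = (4*1)*n = 4*n)
j*(c(-21) - 45) = 164*(4*(-21) - 45)/9 = 164*(-84 - 45)/9 = (164/9)*(-129) = -7052/3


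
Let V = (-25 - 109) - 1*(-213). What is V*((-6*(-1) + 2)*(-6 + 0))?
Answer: -3792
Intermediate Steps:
V = 79 (V = -134 + 213 = 79)
V*((-6*(-1) + 2)*(-6 + 0)) = 79*((-6*(-1) + 2)*(-6 + 0)) = 79*((-2*(-3) + 2)*(-6)) = 79*((6 + 2)*(-6)) = 79*(8*(-6)) = 79*(-48) = -3792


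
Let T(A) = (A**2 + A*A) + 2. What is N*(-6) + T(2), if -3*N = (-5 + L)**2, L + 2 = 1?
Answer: 82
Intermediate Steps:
L = -1 (L = -2 + 1 = -1)
T(A) = 2 + 2*A**2 (T(A) = (A**2 + A**2) + 2 = 2*A**2 + 2 = 2 + 2*A**2)
N = -12 (N = -(-5 - 1)**2/3 = -1/3*(-6)**2 = -1/3*36 = -12)
N*(-6) + T(2) = -12*(-6) + (2 + 2*2**2) = 72 + (2 + 2*4) = 72 + (2 + 8) = 72 + 10 = 82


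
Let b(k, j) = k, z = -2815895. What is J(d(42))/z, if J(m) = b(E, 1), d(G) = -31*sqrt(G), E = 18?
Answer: -18/2815895 ≈ -6.3923e-6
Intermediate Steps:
J(m) = 18
J(d(42))/z = 18/(-2815895) = 18*(-1/2815895) = -18/2815895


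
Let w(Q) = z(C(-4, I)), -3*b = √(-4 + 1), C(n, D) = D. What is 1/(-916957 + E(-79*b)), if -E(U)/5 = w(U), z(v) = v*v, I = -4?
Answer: -1/917037 ≈ -1.0905e-6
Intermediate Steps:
b = -I*√3/3 (b = -√(-4 + 1)/3 = -I*√3/3 ≈ -0.57735*I)
z(v) = v²
w(Q) = 16 (w(Q) = (-4)² = 16)
E(U) = -80 (E(U) = -5*16 = -80)
1/(-916957 + E(-79*b)) = 1/(-916957 - 80) = 1/(-917037) = -1/917037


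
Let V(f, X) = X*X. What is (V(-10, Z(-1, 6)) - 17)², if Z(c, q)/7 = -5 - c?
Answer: 588289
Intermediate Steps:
Z(c, q) = -35 - 7*c (Z(c, q) = 7*(-5 - c) = -35 - 7*c)
V(f, X) = X²
(V(-10, Z(-1, 6)) - 17)² = ((-35 - 7*(-1))² - 17)² = ((-35 + 7)² - 17)² = ((-28)² - 17)² = (784 - 17)² = 767² = 588289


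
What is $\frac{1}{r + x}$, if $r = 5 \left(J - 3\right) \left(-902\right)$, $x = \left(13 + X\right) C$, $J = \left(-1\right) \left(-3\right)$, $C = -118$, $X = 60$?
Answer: $- \frac{1}{8614} \approx -0.00011609$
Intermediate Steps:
$J = 3$
$x = -8614$ ($x = \left(13 + 60\right) \left(-118\right) = 73 \left(-118\right) = -8614$)
$r = 0$ ($r = 5 \left(3 - 3\right) \left(-902\right) = 5 \cdot 0 \left(-902\right) = 0 \left(-902\right) = 0$)
$\frac{1}{r + x} = \frac{1}{0 - 8614} = \frac{1}{-8614} = - \frac{1}{8614}$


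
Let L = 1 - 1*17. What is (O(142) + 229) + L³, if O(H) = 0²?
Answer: -3867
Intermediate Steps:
L = -16 (L = 1 - 17 = -16)
O(H) = 0
(O(142) + 229) + L³ = (0 + 229) + (-16)³ = 229 - 4096 = -3867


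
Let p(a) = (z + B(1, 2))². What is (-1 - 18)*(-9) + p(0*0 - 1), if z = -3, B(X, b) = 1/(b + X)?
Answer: 1603/9 ≈ 178.11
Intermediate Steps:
B(X, b) = 1/(X + b)
p(a) = 64/9 (p(a) = (-3 + 1/(1 + 2))² = (-3 + 1/3)² = (-3 + ⅓)² = (-8/3)² = 64/9)
(-1 - 18)*(-9) + p(0*0 - 1) = (-1 - 18)*(-9) + 64/9 = -19*(-9) + 64/9 = 171 + 64/9 = 1603/9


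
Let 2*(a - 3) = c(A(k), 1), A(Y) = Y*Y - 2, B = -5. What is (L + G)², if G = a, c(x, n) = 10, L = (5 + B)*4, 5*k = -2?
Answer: 64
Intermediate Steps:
k = -⅖ (k = (⅕)*(-2) = -⅖ ≈ -0.40000)
A(Y) = -2 + Y² (A(Y) = Y² - 2 = -2 + Y²)
L = 0 (L = (5 - 5)*4 = 0*4 = 0)
a = 8 (a = 3 + (½)*10 = 3 + 5 = 8)
G = 8
(L + G)² = (0 + 8)² = 8² = 64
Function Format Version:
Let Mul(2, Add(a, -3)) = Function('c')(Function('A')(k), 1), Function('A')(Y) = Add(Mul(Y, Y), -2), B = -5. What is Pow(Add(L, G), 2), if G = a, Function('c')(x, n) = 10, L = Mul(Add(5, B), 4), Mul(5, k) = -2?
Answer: 64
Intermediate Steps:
k = Rational(-2, 5) (k = Mul(Rational(1, 5), -2) = Rational(-2, 5) ≈ -0.40000)
Function('A')(Y) = Add(-2, Pow(Y, 2)) (Function('A')(Y) = Add(Pow(Y, 2), -2) = Add(-2, Pow(Y, 2)))
L = 0 (L = Mul(Add(5, -5), 4) = Mul(0, 4) = 0)
a = 8 (a = Add(3, Mul(Rational(1, 2), 10)) = Add(3, 5) = 8)
G = 8
Pow(Add(L, G), 2) = Pow(Add(0, 8), 2) = Pow(8, 2) = 64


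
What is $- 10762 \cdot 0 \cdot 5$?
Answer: $0$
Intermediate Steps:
$- 10762 \cdot 0 \cdot 5 = \left(-10762\right) 0 = 0$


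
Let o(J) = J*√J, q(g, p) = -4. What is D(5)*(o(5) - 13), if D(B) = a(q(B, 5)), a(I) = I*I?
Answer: -208 + 80*√5 ≈ -29.115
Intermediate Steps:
a(I) = I²
o(J) = J^(3/2)
D(B) = 16 (D(B) = (-4)² = 16)
D(5)*(o(5) - 13) = 16*(5^(3/2) - 13) = 16*(5*√5 - 13) = 16*(-13 + 5*√5) = -208 + 80*√5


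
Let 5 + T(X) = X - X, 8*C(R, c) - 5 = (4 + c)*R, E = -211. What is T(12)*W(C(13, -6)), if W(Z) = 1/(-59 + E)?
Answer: 1/54 ≈ 0.018519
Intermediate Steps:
C(R, c) = 5/8 + R*(4 + c)/8 (C(R, c) = 5/8 + ((4 + c)*R)/8 = 5/8 + (R*(4 + c))/8 = 5/8 + R*(4 + c)/8)
T(X) = -5 (T(X) = -5 + (X - X) = -5 + 0 = -5)
W(Z) = -1/270 (W(Z) = 1/(-59 - 211) = 1/(-270) = -1/270)
T(12)*W(C(13, -6)) = -5*(-1/270) = 1/54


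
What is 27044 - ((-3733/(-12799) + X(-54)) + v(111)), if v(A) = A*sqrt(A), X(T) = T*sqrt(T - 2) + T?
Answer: 346823569/12799 - 111*sqrt(111) + 108*I*sqrt(14) ≈ 25928.0 + 404.1*I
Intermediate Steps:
X(T) = T + T*sqrt(-2 + T) (X(T) = T*sqrt(-2 + T) + T = T + T*sqrt(-2 + T))
v(A) = A**(3/2)
27044 - ((-3733/(-12799) + X(-54)) + v(111)) = 27044 - ((-3733/(-12799) - 54*(1 + sqrt(-2 - 54))) + 111**(3/2)) = 27044 - ((-3733*(-1/12799) - 54*(1 + sqrt(-56))) + 111*sqrt(111)) = 27044 - ((3733/12799 - 54*(1 + 2*I*sqrt(14))) + 111*sqrt(111)) = 27044 - ((3733/12799 + (-54 - 108*I*sqrt(14))) + 111*sqrt(111)) = 27044 - ((-687413/12799 - 108*I*sqrt(14)) + 111*sqrt(111)) = 27044 - (-687413/12799 + 111*sqrt(111) - 108*I*sqrt(14)) = 27044 + (687413/12799 - 111*sqrt(111) + 108*I*sqrt(14)) = 346823569/12799 - 111*sqrt(111) + 108*I*sqrt(14)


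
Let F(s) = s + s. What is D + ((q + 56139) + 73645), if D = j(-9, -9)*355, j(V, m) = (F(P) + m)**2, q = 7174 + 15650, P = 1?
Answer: 170003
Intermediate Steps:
F(s) = 2*s
q = 22824
j(V, m) = (2 + m)**2 (j(V, m) = (2*1 + m)**2 = (2 + m)**2)
D = 17395 (D = (2 - 9)**2*355 = (-7)**2*355 = 49*355 = 17395)
D + ((q + 56139) + 73645) = 17395 + ((22824 + 56139) + 73645) = 17395 + (78963 + 73645) = 17395 + 152608 = 170003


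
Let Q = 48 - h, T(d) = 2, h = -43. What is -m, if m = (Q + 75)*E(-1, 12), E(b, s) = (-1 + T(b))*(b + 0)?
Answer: 166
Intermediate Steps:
E(b, s) = b (E(b, s) = (-1 + 2)*(b + 0) = 1*b = b)
Q = 91 (Q = 48 - 1*(-43) = 48 + 43 = 91)
m = -166 (m = (91 + 75)*(-1) = 166*(-1) = -166)
-m = -1*(-166) = 166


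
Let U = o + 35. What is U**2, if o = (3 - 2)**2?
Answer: 1296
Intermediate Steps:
o = 1 (o = 1**2 = 1)
U = 36 (U = 1 + 35 = 36)
U**2 = 36**2 = 1296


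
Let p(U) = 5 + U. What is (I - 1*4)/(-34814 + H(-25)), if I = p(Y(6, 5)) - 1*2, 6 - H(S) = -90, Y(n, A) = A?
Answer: -2/17359 ≈ -0.00011521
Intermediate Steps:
H(S) = 96 (H(S) = 6 - 1*(-90) = 6 + 90 = 96)
I = 8 (I = (5 + 5) - 1*2 = 10 - 2 = 8)
(I - 1*4)/(-34814 + H(-25)) = (8 - 1*4)/(-34814 + 96) = (8 - 4)/(-34718) = -1/34718*4 = -2/17359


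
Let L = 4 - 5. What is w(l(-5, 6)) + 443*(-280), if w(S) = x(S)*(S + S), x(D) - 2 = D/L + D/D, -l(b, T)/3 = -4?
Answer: -124256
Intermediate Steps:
L = -1
l(b, T) = 12 (l(b, T) = -3*(-4) = 12)
x(D) = 3 - D (x(D) = 2 + (D/(-1) + D/D) = 2 + (D*(-1) + 1) = 2 + (-D + 1) = 2 + (1 - D) = 3 - D)
w(S) = 2*S*(3 - S) (w(S) = (3 - S)*(S + S) = (3 - S)*(2*S) = 2*S*(3 - S))
w(l(-5, 6)) + 443*(-280) = 2*12*(3 - 1*12) + 443*(-280) = 2*12*(3 - 12) - 124040 = 2*12*(-9) - 124040 = -216 - 124040 = -124256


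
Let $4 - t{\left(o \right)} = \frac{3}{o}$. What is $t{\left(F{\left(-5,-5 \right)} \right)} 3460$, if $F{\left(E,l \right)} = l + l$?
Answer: $14878$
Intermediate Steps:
$F{\left(E,l \right)} = 2 l$
$t{\left(o \right)} = 4 - \frac{3}{o}$
$t{\left(F{\left(-5,-5 \right)} \right)} 3460 = \left(4 - \frac{3}{2 \left(-5\right)}\right) 3460 = \left(4 - \frac{3}{-10}\right) 3460 = \left(4 - - \frac{3}{10}\right) 3460 = \left(4 + \frac{3}{10}\right) 3460 = \frac{43}{10} \cdot 3460 = 14878$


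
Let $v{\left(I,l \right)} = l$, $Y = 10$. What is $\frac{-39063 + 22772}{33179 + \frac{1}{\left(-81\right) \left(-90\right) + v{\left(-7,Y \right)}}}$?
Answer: $- \frac{10811300}{22018791} \approx -0.491$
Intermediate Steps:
$\frac{-39063 + 22772}{33179 + \frac{1}{\left(-81\right) \left(-90\right) + v{\left(-7,Y \right)}}} = \frac{-39063 + 22772}{33179 + \frac{1}{\left(-81\right) \left(-90\right) + 10}} = - \frac{16291}{33179 + \frac{1}{7290 + 10}} = - \frac{16291}{33179 + \frac{1}{7300}} = - \frac{16291}{\frac{242206701}{7300}} = \left(-16291\right) \frac{7300}{242206701} = - \frac{10811300}{22018791}$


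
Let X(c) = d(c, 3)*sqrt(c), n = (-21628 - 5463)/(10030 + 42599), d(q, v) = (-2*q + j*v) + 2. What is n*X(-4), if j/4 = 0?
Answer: -541820*I/52629 ≈ -10.295*I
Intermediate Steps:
j = 0 (j = 4*0 = 0)
d(q, v) = 2 - 2*q (d(q, v) = (-2*q + 0*v) + 2 = (-2*q + 0) + 2 = -2*q + 2 = 2 - 2*q)
n = -27091/52629 ≈ -0.51475
X(c) = sqrt(c)*(2 - 2*c) (X(c) = (2 - 2*c)*sqrt(c) = sqrt(c)*(2 - 2*c))
n*X(-4) = -54182*sqrt(-4)*(1 - 1*(-4))/52629 = -54182*2*I*(1 + 4)/52629 = -54182*2*I*5/52629 = -541820*I/52629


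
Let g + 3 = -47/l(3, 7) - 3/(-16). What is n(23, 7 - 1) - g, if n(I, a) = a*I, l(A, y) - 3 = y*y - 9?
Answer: 97631/688 ≈ 141.91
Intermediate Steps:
l(A, y) = -6 + y² (l(A, y) = 3 + (y*y - 9) = 3 + (y² - 9) = 3 + (-9 + y²) = -6 + y²)
g = -2687/688 (g = -3 + (-47/(-6 + 7²) - 3/(-16)) = -3 + (-47/(-6 + 49) - 3*(-1/16)) = -3 + (-47/43 + 3/16) = -3 - 623/688 = -2687/688 ≈ -3.9055)
n(I, a) = I*a
n(23, 7 - 1) - g = 23*(7 - 1) - 1*(-2687/688) = 23*6 + 2687/688 = 138 + 2687/688 = 97631/688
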